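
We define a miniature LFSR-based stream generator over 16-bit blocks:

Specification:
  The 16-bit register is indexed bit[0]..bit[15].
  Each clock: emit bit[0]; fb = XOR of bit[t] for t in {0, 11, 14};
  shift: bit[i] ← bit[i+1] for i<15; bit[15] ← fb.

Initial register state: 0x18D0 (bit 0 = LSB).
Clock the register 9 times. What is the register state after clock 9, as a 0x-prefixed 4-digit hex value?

0x878C

reg_0 = 0x18D0
clock 1: out=0, reg = 0x8C68
clock 2: out=0, reg = 0xC634
clock 3: out=0, reg = 0xE31A
clock 4: out=0, reg = 0xF18D
clock 5: out=1, reg = 0x78C6
clock 6: out=0, reg = 0x3C63
clock 7: out=1, reg = 0x1E31
clock 8: out=1, reg = 0x0F18
clock 9: out=0, reg = 0x878C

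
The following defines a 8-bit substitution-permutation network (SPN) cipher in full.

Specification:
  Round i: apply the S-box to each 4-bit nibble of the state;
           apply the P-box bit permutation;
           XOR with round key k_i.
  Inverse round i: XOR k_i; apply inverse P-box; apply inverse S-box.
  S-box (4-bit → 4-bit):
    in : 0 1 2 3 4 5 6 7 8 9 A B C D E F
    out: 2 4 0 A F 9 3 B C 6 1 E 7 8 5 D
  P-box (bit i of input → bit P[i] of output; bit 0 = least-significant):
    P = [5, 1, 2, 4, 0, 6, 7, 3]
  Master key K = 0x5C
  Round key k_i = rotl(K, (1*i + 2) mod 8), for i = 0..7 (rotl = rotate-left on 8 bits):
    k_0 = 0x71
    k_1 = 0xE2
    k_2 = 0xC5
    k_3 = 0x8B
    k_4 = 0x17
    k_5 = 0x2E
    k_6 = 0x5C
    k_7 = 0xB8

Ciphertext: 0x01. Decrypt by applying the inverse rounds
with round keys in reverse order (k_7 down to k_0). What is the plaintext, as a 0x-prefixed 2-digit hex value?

0x04

s_0 = ciphertext = 0x01
s_1 = InvRound(s_0, k_7) = 0xF5
s_2 = InvRound(s_1, k_6) = 0xFA
s_3 = InvRound(s_2, k_5) = 0x98
s_4 = InvRound(s_3, k_4) = 0xF9
s_5 = InvRound(s_4, k_3) = 0x07
s_6 = InvRound(s_5, k_2) = 0x90
s_7 = InvRound(s_6, k_1) = 0x07
s_8 = InvRound(s_7, k_0) = 0x04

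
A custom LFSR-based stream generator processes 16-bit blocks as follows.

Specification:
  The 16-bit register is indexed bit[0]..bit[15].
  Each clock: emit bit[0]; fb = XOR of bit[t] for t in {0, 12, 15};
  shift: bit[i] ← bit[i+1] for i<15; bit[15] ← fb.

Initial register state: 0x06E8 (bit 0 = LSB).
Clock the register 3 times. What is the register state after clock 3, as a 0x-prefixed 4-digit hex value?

reg_0 = 0x06E8
clock 1: out=0, reg = 0x0374
clock 2: out=0, reg = 0x01BA
clock 3: out=0, reg = 0x00DD

0x00DD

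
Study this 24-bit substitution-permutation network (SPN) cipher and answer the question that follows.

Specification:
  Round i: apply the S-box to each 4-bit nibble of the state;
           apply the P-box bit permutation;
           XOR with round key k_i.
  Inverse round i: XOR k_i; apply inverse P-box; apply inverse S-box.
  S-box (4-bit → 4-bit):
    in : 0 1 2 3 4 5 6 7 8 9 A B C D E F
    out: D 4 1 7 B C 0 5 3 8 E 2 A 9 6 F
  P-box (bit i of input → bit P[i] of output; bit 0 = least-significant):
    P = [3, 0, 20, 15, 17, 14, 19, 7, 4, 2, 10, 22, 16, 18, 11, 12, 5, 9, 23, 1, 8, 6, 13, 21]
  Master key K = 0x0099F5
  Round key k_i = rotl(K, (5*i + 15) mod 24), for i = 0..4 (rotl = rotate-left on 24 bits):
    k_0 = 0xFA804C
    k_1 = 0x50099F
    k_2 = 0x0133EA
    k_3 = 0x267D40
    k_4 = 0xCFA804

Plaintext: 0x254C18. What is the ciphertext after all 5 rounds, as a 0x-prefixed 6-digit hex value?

s_0 = plaintext = 0x254C18
s_1 = Round(s_0, k_0) = 0x379143
s_2 = Round(s_1, k_1) = 0xC27C76
s_3 = Round(s_2, k_2) = 0x6A3B8E
s_4 = Round(s_3, k_3) = 0xB13747
s_5 = Round(s_4, k_4) = 0x58E4DC

0x58E4DC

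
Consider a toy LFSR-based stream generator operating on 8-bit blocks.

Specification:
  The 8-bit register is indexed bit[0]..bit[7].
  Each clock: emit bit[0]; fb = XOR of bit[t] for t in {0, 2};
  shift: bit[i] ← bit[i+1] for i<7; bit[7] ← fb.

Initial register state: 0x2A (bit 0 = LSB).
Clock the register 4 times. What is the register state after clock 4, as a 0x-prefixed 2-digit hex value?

reg_0 = 0x2A
clock 1: out=0, reg = 0x15
clock 2: out=1, reg = 0x0A
clock 3: out=0, reg = 0x05
clock 4: out=1, reg = 0x02

0x02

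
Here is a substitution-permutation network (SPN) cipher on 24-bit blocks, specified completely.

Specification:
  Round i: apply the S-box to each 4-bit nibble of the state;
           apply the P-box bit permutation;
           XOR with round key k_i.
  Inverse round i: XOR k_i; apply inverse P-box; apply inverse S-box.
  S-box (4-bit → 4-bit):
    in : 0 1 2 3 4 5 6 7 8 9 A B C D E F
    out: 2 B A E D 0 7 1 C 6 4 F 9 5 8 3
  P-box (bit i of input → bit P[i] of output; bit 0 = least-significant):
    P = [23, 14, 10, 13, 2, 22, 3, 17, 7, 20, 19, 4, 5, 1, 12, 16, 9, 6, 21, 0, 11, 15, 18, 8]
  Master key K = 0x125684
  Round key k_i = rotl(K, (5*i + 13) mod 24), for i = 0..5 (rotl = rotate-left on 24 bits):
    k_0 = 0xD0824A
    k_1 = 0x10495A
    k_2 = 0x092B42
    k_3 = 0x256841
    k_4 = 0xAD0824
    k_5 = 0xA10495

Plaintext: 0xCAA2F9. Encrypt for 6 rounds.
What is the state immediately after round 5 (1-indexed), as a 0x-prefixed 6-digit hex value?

s_0 = plaintext = 0xCAA2F9
s_1 = Round(s_0, k_0) = 0xA0DF5E
s_2 = Round(s_1, k_1) = 0x0479BA
s_3 = Round(s_2, k_2) = 0x73AD6F
s_4 = Round(s_3, k_3) = 0xCD308C
s_5 = Round(s_4, k_4) = 0x1E332E
s_6 = Round(s_5, k_5) = 0xFABD86

0x1E332E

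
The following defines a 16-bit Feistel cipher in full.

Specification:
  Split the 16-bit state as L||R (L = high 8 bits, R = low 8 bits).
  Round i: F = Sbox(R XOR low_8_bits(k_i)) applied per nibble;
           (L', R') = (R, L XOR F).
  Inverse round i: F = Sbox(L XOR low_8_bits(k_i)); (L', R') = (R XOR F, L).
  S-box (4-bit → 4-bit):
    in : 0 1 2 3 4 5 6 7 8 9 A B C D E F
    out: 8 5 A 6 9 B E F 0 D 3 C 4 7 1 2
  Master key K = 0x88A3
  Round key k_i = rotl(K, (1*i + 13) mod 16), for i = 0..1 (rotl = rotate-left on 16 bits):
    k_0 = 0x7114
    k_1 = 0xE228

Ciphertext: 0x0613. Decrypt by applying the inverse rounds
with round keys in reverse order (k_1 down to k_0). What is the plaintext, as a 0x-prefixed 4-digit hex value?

s_0 = ciphertext = 0x0613
s_1 = InvRound(s_0, k_1) = 0xB206
s_2 = InvRound(s_1, k_0) = 0x38B2

0x38B2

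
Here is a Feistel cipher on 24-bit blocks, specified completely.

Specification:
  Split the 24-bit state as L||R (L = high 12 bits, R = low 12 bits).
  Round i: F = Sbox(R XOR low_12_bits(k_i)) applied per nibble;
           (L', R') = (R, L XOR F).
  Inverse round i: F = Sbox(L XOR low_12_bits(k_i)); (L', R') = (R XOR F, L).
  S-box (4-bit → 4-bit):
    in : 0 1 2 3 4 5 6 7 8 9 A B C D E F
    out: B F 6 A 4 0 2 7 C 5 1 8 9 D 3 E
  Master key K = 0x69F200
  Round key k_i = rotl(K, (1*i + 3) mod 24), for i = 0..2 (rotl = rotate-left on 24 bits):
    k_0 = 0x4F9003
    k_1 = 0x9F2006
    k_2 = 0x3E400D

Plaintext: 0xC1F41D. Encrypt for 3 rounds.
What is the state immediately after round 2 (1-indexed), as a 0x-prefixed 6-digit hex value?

0x8EC82C

s_0 = plaintext = 0xC1F41D
s_1 = Round(s_0, k_0) = 0x41D8EC
s_2 = Round(s_1, k_1) = 0x8EC82C
s_3 = Round(s_2, k_2) = 0x82C483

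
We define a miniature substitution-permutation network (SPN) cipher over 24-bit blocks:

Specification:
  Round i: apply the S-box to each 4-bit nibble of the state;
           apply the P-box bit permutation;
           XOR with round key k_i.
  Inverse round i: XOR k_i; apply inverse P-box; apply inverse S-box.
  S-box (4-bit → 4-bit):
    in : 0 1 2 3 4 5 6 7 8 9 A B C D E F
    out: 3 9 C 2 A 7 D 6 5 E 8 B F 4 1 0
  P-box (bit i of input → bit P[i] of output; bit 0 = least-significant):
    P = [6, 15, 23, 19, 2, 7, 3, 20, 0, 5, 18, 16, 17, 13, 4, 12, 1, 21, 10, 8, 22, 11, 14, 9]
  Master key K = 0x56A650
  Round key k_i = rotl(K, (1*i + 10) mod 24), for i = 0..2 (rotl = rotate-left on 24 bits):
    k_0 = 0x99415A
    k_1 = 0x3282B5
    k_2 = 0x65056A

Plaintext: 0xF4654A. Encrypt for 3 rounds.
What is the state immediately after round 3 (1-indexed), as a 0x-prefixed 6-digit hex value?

0x349394

s_0 = plaintext = 0xF4654A
s_1 = Round(s_0, k_0) = 0xA750EB
s_2 = Round(s_1, k_1) = 0x1824C0
s_3 = Round(s_2, k_2) = 0x349394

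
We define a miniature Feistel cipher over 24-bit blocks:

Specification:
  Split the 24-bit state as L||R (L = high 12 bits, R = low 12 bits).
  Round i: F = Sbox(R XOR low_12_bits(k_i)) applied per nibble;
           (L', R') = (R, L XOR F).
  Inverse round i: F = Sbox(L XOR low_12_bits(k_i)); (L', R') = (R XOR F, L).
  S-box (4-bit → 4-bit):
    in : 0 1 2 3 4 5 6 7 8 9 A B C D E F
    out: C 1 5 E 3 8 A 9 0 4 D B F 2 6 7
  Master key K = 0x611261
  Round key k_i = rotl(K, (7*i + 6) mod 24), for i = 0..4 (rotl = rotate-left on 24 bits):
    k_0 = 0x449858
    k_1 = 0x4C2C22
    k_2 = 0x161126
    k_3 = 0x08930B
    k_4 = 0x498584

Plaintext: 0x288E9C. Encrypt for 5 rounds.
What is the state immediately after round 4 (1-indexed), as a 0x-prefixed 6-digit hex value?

0x79DE52

s_0 = plaintext = 0x288E9C
s_1 = Round(s_0, k_0) = 0xE9C87B
s_2 = Round(s_1, k_1) = 0x87BD18
s_3 = Round(s_2, k_2) = 0xD1879D
s_4 = Round(s_3, k_3) = 0x79DE52
s_5 = Round(s_4, k_4) = 0xE52CB7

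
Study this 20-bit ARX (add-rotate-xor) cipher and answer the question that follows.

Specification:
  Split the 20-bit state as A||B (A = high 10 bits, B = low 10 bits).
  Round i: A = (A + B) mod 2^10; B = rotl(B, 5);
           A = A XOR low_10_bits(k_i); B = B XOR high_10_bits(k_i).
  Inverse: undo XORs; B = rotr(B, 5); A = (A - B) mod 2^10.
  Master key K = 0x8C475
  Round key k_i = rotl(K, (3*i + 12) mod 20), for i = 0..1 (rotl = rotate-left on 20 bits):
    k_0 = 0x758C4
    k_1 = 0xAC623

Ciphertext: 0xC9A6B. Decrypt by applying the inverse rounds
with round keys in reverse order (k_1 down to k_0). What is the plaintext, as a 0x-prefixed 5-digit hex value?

0xD9E14

s_0 = ciphertext = 0xC9A6B
s_1 = InvRound(s_0, k_1) = 0x6FF46
s_2 = InvRound(s_1, k_0) = 0xD9E14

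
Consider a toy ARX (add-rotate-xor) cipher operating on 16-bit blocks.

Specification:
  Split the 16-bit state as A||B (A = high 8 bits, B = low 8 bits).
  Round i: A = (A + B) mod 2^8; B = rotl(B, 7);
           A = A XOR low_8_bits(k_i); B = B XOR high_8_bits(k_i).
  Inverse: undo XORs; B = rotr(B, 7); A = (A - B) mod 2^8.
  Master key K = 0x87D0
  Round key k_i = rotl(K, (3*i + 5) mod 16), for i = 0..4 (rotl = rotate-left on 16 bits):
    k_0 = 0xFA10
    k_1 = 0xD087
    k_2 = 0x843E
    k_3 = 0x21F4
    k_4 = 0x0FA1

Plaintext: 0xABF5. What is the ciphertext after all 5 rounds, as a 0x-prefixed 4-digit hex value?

s_0 = plaintext = 0xABF5
s_1 = Round(s_0, k_0) = 0xB000
s_2 = Round(s_1, k_1) = 0x37D0
s_3 = Round(s_2, k_2) = 0x39EC
s_4 = Round(s_3, k_3) = 0xD157
s_5 = Round(s_4, k_4) = 0x89A4

0x89A4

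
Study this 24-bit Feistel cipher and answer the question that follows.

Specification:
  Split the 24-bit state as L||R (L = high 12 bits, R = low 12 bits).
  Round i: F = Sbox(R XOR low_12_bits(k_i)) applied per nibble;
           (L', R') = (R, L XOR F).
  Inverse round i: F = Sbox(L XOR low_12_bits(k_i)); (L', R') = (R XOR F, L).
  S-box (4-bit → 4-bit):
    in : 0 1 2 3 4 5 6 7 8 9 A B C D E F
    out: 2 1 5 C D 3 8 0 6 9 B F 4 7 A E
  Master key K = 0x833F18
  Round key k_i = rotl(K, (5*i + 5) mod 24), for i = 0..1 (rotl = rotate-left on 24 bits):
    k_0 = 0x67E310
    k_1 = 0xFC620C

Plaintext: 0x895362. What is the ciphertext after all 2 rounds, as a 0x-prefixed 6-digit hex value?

0xA905F6

s_0 = plaintext = 0x895362
s_1 = Round(s_0, k_0) = 0x362A90
s_2 = Round(s_1, k_1) = 0xA905F6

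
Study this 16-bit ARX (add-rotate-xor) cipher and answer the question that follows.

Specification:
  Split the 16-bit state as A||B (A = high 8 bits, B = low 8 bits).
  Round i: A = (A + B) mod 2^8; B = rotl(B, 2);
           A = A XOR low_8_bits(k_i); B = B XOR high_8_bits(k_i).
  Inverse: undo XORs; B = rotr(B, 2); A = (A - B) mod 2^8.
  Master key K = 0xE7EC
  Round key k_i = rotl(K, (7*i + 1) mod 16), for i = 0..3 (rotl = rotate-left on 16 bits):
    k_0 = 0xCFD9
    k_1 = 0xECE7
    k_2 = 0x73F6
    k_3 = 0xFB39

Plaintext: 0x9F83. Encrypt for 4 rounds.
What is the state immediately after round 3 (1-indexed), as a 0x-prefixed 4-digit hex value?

s_0 = plaintext = 0x9F83
s_1 = Round(s_0, k_0) = 0xFBC1
s_2 = Round(s_1, k_1) = 0x5BEB
s_3 = Round(s_2, k_2) = 0xB0DC
s_4 = Round(s_3, k_3) = 0xB588

0xB0DC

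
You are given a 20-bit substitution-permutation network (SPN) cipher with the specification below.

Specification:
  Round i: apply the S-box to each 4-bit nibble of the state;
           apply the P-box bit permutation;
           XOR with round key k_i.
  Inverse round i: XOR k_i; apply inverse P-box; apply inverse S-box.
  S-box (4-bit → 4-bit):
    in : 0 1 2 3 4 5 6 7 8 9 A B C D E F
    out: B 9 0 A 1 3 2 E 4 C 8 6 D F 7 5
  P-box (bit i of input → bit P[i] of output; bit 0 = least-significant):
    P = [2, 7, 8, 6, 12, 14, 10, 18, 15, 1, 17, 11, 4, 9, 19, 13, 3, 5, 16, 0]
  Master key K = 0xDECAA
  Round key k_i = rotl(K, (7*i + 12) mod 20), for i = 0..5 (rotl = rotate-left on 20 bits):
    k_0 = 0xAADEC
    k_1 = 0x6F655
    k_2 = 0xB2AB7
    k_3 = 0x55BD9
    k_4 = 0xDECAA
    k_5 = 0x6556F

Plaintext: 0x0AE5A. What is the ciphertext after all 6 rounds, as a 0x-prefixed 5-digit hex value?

0x9275F

s_0 = plaintext = 0x0AE5A
s_1 = Round(s_0, k_0) = 0x85D87
s_2 = Round(s_1, k_1) = 0x57987
s_3 = Round(s_2, k_2) = 0x1055F
s_4 = Round(s_3, k_3) = 0x5A8C6
s_5 = Round(s_4, k_4) = 0xBD802
s_6 = Round(s_5, k_5) = 0x9275F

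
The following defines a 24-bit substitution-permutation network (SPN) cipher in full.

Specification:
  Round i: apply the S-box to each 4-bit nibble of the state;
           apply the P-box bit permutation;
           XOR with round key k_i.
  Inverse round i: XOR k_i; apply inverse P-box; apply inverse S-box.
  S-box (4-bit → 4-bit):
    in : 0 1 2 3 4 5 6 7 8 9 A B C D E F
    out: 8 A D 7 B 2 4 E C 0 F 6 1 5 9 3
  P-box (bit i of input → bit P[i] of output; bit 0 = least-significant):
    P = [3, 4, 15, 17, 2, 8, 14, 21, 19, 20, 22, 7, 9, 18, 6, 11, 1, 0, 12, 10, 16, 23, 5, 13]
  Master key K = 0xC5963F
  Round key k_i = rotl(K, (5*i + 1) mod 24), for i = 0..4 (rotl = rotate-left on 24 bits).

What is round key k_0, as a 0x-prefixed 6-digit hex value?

0x8B2C7F

K = 0xC5963F
k_0 = rotl(K, (5*0+1) mod 24) = rotl(K, 1) = 0x8B2C7F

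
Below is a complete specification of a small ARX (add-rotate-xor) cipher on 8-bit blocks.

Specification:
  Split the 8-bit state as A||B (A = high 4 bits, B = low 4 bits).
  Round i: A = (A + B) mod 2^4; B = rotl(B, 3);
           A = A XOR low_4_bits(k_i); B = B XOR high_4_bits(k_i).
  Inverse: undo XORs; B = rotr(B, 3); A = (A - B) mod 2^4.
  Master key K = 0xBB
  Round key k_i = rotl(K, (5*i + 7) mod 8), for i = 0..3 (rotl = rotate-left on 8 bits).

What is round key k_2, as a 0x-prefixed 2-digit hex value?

K = 0xBB
k_0 = rotl(K, (5*0+7) mod 8) = rotl(K, 7) = 0xDD
k_1 = rotl(K, (5*1+7) mod 8) = rotl(K, 4) = 0xBB
k_2 = rotl(K, (5*2+7) mod 8) = rotl(K, 1) = 0x77

0x77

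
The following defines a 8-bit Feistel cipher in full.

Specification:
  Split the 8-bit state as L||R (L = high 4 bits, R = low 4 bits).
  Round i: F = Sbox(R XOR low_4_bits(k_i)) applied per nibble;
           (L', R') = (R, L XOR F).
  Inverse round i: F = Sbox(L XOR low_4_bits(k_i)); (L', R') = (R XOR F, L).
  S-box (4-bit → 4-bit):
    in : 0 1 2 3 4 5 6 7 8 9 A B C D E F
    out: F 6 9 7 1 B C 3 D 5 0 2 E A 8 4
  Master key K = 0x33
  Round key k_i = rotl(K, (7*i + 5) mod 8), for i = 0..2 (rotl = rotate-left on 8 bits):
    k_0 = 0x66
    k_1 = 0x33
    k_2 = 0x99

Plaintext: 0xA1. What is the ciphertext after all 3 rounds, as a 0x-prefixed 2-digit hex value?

s_0 = plaintext = 0xA1
s_1 = Round(s_0, k_0) = 0x19
s_2 = Round(s_1, k_1) = 0x91
s_3 = Round(s_2, k_2) = 0x14

0x14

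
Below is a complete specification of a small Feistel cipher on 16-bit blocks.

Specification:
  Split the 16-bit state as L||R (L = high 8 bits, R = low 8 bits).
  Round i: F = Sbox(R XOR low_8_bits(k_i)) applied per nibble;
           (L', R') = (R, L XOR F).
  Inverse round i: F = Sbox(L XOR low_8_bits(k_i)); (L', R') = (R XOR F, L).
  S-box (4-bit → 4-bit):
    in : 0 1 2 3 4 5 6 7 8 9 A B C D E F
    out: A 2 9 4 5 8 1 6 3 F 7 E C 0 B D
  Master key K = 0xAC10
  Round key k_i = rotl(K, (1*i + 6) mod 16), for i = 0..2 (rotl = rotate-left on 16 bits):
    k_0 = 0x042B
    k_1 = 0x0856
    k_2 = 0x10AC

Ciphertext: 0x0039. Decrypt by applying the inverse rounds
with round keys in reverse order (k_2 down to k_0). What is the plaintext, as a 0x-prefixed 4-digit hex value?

0xE824

s_0 = ciphertext = 0x0039
s_1 = InvRound(s_0, k_2) = 0x4500
s_2 = InvRound(s_1, k_1) = 0x2445
s_3 = InvRound(s_2, k_0) = 0xE824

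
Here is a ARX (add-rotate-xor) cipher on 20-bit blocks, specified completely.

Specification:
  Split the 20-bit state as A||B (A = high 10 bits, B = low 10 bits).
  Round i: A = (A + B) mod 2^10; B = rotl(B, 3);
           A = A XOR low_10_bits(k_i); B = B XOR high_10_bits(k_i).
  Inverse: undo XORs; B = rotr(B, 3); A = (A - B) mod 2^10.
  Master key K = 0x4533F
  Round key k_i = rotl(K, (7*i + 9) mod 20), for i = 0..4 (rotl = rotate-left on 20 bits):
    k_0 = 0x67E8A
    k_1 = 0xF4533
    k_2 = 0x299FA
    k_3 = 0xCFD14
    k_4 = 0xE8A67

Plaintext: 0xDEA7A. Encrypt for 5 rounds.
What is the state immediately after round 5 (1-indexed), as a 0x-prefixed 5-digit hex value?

s_0 = plaintext = 0xDEA7A
s_1 = Round(s_0, k_0) = 0xDFA4B
s_2 = Round(s_1, k_1) = 0x3E98D
s_3 = Round(s_2, k_2) = 0xDF4CD
s_4 = Round(s_3, k_3) = 0x57956
s_5 = Round(s_4, k_4) = 0x34D10

0x34D10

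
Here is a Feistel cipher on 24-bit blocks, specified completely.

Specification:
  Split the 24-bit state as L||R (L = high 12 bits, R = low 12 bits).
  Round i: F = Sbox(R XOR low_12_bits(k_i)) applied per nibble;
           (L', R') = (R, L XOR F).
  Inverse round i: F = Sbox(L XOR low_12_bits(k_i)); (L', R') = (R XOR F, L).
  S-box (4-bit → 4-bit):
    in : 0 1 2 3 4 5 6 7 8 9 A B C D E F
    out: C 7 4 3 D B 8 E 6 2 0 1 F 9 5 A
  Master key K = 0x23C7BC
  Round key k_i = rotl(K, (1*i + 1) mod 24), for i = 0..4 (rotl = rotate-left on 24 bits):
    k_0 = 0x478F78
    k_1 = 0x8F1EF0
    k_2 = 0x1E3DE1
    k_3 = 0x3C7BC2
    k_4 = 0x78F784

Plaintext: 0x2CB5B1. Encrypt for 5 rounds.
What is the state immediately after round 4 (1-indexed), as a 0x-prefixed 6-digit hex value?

s_0 = plaintext = 0x2CB5B1
s_1 = Round(s_0, k_0) = 0x5B1239
s_2 = Round(s_1, k_1) = 0x239A43
s_3 = Round(s_2, k_2) = 0xA43C3D
s_4 = Round(s_3, k_3) = 0xC3D4E9
s_5 = Round(s_4, k_4) = 0x4E9FB4

0xC3D4E9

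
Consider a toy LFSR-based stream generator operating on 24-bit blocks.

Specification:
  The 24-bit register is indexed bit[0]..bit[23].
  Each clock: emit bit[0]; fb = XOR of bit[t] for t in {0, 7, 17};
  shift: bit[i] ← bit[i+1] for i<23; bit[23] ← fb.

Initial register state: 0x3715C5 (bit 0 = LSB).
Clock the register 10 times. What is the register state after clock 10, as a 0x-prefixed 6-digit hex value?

0x5D4DC5

reg_0 = 0x3715C5
clock 1: out=1, reg = 0x9B8AE2
clock 2: out=0, reg = 0x4DC571
clock 3: out=1, reg = 0xA6E2B8
clock 4: out=0, reg = 0x53715C
clock 5: out=0, reg = 0xA9B8AE
clock 6: out=0, reg = 0xD4DC57
clock 7: out=1, reg = 0xEA6E2B
clock 8: out=1, reg = 0x753715
clock 9: out=1, reg = 0xBA9B8A
clock 10: out=0, reg = 0x5D4DC5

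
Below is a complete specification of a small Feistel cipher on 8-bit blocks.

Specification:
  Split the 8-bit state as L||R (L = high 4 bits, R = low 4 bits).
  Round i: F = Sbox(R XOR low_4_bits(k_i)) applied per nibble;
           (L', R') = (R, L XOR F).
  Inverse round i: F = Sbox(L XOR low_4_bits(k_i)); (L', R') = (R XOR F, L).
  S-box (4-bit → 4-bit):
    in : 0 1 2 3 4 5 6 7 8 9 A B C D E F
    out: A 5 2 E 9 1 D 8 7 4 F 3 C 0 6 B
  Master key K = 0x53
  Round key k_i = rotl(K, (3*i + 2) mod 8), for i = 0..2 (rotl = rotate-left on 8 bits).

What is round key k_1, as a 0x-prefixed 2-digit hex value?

0x6A

K = 0x53
k_0 = rotl(K, (3*0+2) mod 8) = rotl(K, 2) = 0x4D
k_1 = rotl(K, (3*1+2) mod 8) = rotl(K, 5) = 0x6A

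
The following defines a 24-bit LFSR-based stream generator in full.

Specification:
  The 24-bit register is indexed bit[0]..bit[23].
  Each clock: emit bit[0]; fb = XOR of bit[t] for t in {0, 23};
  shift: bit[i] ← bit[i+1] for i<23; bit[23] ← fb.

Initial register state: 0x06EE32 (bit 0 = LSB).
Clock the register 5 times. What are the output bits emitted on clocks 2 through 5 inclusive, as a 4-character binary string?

1001

reg_0 = 0x06EE32
clock 1: out=0, reg = 0x037719
clock 2: out=1, reg = 0x81BB8C
clock 3: out=0, reg = 0xC0DDC6
clock 4: out=0, reg = 0xE06EE3
clock 5: out=1, reg = 0x703771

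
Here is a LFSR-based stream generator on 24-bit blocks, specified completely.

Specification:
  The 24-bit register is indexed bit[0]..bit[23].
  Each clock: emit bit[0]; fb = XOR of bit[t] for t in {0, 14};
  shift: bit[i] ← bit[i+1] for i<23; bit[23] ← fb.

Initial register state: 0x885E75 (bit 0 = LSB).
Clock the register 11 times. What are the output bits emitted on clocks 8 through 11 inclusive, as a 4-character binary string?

reg_0 = 0x885E75
clock 1: out=1, reg = 0x442F3A
clock 2: out=0, reg = 0x22179D
clock 3: out=1, reg = 0x910BCE
clock 4: out=0, reg = 0x4885E7
clock 5: out=1, reg = 0xA442F3
clock 6: out=1, reg = 0x522179
clock 7: out=1, reg = 0xA910BC
clock 8: out=0, reg = 0x54885E
clock 9: out=0, reg = 0x2A442F
clock 10: out=1, reg = 0x152217
clock 11: out=1, reg = 0x8A910B

0011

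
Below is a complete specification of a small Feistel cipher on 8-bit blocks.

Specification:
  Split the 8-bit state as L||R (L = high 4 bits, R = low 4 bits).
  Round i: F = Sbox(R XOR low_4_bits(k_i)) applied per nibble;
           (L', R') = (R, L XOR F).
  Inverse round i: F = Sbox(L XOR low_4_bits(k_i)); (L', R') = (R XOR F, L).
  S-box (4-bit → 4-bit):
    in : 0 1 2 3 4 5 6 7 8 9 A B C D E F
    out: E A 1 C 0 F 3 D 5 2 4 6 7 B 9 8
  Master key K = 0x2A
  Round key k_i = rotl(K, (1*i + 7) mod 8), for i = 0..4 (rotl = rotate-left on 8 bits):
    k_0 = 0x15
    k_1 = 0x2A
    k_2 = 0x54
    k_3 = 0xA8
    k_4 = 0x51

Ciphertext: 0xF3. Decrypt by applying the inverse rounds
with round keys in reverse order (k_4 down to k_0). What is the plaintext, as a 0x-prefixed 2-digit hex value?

0x8E

s_0 = ciphertext = 0xF3
s_1 = InvRound(s_0, k_4) = 0xAF
s_2 = InvRound(s_1, k_3) = 0xEA
s_3 = InvRound(s_2, k_2) = 0xEE
s_4 = InvRound(s_3, k_1) = 0xEE
s_5 = InvRound(s_4, k_0) = 0x8E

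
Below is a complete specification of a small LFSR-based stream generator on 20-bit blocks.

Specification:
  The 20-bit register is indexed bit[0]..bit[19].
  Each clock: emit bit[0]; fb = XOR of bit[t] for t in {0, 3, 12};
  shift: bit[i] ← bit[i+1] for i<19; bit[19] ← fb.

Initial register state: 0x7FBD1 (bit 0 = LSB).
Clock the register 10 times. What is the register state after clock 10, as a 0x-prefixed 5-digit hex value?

0x351FE

reg_0 = 0x7FBD1
clock 1: out=1, reg = 0x3FDE8
clock 2: out=0, reg = 0x1FEF4
clock 3: out=0, reg = 0x8FF7A
clock 4: out=0, reg = 0x47FBD
clock 5: out=1, reg = 0xA3FDE
clock 6: out=0, reg = 0x51FEF
clock 7: out=1, reg = 0xA8FF7
clock 8: out=1, reg = 0xD47FB
clock 9: out=1, reg = 0x6A3FD
clock 10: out=1, reg = 0x351FE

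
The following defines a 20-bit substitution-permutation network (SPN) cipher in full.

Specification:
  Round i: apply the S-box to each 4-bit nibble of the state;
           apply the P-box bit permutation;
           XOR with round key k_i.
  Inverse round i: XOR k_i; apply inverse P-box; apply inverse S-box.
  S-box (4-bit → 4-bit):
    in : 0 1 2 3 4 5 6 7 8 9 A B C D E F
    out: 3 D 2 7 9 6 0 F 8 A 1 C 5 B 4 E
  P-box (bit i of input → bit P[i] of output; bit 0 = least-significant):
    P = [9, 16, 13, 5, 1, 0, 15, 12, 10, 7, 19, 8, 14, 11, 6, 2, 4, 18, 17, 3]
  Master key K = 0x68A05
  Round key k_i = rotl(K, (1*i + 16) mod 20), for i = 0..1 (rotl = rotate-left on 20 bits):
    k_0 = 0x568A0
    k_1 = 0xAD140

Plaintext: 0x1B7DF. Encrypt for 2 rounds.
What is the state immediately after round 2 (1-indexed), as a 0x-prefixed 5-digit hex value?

0x97CA1

s_0 = plaintext = 0x1B7DF
s_1 = Round(s_0, k_0) = 0xE5D5F
s_2 = Round(s_1, k_1) = 0x97CA1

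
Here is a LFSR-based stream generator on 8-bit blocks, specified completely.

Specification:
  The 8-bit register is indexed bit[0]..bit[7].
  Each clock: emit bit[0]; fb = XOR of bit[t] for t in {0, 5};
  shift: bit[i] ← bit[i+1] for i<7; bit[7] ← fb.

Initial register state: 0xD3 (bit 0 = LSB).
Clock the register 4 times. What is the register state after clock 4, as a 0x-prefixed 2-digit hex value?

reg_0 = 0xD3
clock 1: out=1, reg = 0xE9
clock 2: out=1, reg = 0x74
clock 3: out=0, reg = 0xBA
clock 4: out=0, reg = 0xDD

0xDD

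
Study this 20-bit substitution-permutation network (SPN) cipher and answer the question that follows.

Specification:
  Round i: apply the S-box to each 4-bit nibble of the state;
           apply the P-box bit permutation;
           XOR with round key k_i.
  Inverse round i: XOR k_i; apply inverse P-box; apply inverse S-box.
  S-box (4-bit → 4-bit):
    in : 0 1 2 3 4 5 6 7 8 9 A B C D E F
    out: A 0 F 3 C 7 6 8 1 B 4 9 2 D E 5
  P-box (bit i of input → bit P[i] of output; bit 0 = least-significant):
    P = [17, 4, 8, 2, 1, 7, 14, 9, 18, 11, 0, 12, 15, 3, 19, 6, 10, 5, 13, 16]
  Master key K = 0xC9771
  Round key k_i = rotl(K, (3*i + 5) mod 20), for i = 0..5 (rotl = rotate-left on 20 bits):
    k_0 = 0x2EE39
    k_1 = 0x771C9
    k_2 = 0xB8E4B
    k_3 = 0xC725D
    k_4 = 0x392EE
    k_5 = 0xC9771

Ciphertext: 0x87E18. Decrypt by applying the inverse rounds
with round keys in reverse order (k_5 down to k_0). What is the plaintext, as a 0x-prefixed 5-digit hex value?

s_0 = ciphertext = 0x87E18
s_1 = InvRound(s_0, k_5) = 0x695AA
s_2 = InvRound(s_1, k_4) = 0xB7874
s_3 = InvRound(s_2, k_3) = 0x0C578
s_4 = InvRound(s_3, k_2) = 0x0A6D5
s_5 = InvRound(s_4, k_1) = 0xB3B42
s_6 = InvRound(s_5, k_0) = 0x924F6

0x924F6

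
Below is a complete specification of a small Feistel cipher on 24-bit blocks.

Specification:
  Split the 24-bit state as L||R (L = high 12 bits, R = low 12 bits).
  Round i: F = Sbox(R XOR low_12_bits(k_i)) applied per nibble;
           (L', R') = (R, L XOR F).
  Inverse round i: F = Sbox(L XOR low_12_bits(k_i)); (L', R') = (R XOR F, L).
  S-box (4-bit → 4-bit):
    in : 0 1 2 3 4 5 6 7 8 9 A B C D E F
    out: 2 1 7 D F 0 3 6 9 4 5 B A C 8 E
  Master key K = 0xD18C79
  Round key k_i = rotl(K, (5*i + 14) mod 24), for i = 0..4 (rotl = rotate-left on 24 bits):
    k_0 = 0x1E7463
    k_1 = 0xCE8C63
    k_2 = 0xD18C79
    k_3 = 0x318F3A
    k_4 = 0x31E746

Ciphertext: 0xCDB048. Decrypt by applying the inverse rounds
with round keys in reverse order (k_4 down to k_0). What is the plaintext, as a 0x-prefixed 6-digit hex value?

s_0 = ciphertext = 0xCDB048
s_1 = InvRound(s_0, k_4) = 0xB04CDB
s_2 = InvRound(s_1, k_3) = 0x303B04
s_3 = InvRound(s_2, k_2) = 0x561303
s_4 = InvRound(s_3, k_1) = 0x724561
s_5 = InvRound(s_4, k_0) = 0x897724

0x897724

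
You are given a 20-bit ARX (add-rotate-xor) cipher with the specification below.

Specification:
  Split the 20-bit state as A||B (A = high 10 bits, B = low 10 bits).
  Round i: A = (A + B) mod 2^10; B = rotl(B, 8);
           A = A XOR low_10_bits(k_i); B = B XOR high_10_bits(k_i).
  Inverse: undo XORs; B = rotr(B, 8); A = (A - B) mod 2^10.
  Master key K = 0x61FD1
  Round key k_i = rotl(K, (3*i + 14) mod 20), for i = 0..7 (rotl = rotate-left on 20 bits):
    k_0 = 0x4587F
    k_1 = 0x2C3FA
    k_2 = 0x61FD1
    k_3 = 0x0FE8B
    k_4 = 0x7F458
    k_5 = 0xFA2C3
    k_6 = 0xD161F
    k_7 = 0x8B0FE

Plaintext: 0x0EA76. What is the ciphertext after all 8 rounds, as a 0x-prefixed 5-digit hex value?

s_0 = plaintext = 0x0EA76
s_1 = Round(s_0, k_0) = 0xB3F8B
s_2 = Round(s_1, k_1) = 0x68352
s_3 = Round(s_2, k_2) = 0xC8F53
s_4 = Round(s_3, k_3) = 0x3F7EB
s_5 = Round(s_4, k_4) = 0x2C207
s_6 = Round(s_5, k_5) = 0x1D069
s_7 = Round(s_6, k_6) = 0xB0A5F
s_8 = Round(s_7, k_7) = 0x77DBB

0x77DBB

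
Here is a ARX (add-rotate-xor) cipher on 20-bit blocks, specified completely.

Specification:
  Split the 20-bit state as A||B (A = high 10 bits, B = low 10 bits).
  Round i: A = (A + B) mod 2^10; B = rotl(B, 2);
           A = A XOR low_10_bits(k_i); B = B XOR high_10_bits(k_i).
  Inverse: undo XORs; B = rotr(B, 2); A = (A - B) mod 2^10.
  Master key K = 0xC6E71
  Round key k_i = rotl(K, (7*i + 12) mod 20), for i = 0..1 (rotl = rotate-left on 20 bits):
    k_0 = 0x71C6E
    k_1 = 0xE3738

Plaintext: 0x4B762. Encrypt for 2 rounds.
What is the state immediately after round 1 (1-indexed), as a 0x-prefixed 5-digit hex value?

s_0 = plaintext = 0x4B762
s_1 = Round(s_0, k_0) = 0x3844C
s_2 = Round(s_1, k_1) = 0x856BD

0x3844C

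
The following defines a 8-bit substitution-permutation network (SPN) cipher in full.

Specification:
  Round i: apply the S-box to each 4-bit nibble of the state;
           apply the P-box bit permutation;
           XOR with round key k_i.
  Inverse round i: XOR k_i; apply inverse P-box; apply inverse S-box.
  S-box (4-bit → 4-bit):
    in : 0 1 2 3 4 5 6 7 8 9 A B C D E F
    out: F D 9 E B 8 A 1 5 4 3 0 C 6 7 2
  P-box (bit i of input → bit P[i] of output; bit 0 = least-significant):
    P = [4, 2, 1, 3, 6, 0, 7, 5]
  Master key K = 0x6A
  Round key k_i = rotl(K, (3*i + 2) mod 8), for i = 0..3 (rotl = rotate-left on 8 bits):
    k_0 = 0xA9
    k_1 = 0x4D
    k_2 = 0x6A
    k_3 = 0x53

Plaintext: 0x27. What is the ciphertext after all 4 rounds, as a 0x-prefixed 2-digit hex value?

s_0 = plaintext = 0x27
s_1 = Round(s_0, k_0) = 0xD9
s_2 = Round(s_1, k_1) = 0xCE
s_3 = Round(s_2, k_2) = 0xDC
s_4 = Round(s_3, k_3) = 0xD8

0xD8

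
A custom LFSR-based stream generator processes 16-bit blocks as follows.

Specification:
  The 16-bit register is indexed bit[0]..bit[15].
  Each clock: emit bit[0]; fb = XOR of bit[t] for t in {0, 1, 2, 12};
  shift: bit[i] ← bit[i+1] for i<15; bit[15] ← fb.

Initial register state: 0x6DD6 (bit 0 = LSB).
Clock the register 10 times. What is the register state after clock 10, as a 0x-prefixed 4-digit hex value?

0xAB9B

reg_0 = 0x6DD6
clock 1: out=0, reg = 0x36EB
clock 2: out=1, reg = 0x9B75
clock 3: out=1, reg = 0xCDBA
clock 4: out=0, reg = 0xE6DD
clock 5: out=1, reg = 0x736E
clock 6: out=0, reg = 0xB9B7
clock 7: out=1, reg = 0x5CDB
clock 8: out=1, reg = 0xAE6D
clock 9: out=1, reg = 0x5736
clock 10: out=0, reg = 0xAB9B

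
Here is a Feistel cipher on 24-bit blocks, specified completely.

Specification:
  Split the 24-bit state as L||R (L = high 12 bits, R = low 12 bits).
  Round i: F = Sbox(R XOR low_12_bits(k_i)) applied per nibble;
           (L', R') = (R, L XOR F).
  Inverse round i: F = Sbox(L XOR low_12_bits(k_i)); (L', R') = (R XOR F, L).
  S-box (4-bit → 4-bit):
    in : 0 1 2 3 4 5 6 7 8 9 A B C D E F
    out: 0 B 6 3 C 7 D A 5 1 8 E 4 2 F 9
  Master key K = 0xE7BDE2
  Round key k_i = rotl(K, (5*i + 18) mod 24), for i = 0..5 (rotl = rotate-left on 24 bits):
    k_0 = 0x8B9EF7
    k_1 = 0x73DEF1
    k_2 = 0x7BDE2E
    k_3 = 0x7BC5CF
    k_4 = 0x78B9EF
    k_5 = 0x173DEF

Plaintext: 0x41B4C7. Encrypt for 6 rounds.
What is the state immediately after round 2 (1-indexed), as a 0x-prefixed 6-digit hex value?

0xC2B2EF

s_0 = plaintext = 0x41B4C7
s_1 = Round(s_0, k_0) = 0x4C7C2B
s_2 = Round(s_1, k_1) = 0xC2B2EF
s_3 = Round(s_2, k_2) = 0x2EF860
s_4 = Round(s_3, k_3) = 0x860066
s_5 = Round(s_4, k_4) = 0x066931
s_6 = Round(s_5, k_5) = 0x931C49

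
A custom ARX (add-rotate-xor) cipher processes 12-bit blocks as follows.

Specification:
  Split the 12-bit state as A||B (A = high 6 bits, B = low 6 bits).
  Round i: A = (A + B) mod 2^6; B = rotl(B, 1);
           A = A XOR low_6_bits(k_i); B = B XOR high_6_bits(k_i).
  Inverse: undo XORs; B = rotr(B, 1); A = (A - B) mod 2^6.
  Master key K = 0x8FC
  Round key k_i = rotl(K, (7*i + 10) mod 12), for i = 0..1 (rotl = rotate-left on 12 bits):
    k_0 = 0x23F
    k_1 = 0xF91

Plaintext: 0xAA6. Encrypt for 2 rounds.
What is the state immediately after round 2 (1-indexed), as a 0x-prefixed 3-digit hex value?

0x974

s_0 = plaintext = 0xAA6
s_1 = Round(s_0, k_0) = 0xBC5
s_2 = Round(s_1, k_1) = 0x974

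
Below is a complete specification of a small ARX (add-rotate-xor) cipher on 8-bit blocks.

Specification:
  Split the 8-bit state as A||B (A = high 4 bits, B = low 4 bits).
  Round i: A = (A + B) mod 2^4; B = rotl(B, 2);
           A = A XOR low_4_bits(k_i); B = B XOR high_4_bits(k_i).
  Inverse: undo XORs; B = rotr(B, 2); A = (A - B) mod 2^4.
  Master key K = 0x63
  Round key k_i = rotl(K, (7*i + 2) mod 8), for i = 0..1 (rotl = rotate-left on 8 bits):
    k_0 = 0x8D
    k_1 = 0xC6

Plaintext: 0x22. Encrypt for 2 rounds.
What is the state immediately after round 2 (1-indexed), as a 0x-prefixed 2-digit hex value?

s_0 = plaintext = 0x22
s_1 = Round(s_0, k_0) = 0x90
s_2 = Round(s_1, k_1) = 0xFC

0xFC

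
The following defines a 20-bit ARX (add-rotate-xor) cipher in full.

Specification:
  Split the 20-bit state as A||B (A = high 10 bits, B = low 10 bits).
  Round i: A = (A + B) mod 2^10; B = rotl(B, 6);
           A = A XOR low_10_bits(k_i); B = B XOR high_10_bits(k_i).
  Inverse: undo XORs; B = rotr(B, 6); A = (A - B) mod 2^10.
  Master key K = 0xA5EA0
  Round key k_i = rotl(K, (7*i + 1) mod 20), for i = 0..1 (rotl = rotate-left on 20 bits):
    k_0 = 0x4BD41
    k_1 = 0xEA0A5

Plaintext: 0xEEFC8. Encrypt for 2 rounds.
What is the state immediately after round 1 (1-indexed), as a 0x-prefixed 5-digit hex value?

0xB0B13

s_0 = plaintext = 0xEEFC8
s_1 = Round(s_0, k_0) = 0xB0B13
s_2 = Round(s_1, k_1) = 0x5C359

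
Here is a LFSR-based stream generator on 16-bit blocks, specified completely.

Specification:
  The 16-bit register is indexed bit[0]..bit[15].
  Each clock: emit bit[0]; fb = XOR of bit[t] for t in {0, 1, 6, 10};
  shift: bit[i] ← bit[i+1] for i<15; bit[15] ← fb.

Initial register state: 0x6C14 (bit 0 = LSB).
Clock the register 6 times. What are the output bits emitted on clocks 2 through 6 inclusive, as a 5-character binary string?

01010

reg_0 = 0x6C14
clock 1: out=0, reg = 0xB60A
clock 2: out=0, reg = 0x5B05
clock 3: out=1, reg = 0xAD82
clock 4: out=0, reg = 0x56C1
clock 5: out=1, reg = 0xAB60
clock 6: out=0, reg = 0xD5B0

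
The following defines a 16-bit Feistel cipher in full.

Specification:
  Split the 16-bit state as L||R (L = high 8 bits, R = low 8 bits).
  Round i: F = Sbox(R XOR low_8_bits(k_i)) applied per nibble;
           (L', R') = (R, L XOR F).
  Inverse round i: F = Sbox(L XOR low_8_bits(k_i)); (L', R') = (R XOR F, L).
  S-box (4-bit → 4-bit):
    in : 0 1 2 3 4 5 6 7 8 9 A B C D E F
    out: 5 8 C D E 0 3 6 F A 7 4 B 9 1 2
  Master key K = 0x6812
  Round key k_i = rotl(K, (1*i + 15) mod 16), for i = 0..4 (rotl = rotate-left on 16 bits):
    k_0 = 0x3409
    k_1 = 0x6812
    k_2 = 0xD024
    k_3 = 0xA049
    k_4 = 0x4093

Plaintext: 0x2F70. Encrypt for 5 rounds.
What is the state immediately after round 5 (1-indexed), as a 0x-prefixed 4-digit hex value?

s_0 = plaintext = 0x2F70
s_1 = Round(s_0, k_0) = 0x7045
s_2 = Round(s_1, k_1) = 0x4576
s_3 = Round(s_2, k_2) = 0x7649
s_4 = Round(s_3, k_3) = 0x4923
s_5 = Round(s_4, k_4) = 0x230C

0x230C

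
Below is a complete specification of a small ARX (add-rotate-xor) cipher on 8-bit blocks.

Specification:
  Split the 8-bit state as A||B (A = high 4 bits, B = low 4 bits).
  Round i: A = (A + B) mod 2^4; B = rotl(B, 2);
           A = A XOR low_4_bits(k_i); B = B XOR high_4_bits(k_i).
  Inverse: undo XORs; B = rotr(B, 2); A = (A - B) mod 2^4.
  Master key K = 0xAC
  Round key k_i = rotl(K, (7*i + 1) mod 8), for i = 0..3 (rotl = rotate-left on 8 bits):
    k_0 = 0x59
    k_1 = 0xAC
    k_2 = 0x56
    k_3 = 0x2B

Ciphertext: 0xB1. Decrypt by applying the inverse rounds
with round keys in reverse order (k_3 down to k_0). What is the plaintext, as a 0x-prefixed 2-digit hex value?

0xB9

s_0 = ciphertext = 0xB1
s_1 = InvRound(s_0, k_3) = 0x4C
s_2 = InvRound(s_1, k_2) = 0xC6
s_3 = InvRound(s_2, k_1) = 0xD3
s_4 = InvRound(s_3, k_0) = 0xB9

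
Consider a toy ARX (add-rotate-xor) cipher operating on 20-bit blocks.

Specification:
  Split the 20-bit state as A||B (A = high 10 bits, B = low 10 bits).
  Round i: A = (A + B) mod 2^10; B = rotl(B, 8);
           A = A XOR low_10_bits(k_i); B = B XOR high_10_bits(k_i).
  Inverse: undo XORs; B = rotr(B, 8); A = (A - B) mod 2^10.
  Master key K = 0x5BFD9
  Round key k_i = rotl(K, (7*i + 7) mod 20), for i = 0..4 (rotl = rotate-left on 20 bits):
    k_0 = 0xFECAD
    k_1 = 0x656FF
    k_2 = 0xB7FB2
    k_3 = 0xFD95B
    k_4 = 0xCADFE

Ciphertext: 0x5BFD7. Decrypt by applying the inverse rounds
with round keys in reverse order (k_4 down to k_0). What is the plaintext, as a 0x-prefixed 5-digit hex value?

0xF7755

s_0 = ciphertext = 0x5BFD7
s_1 = InvRound(s_0, k_4) = 0x287F0
s_2 = InvRound(s_1, k_3) = 0x78818
s_3 = InvRound(s_2, k_2) = 0xCCB1E
s_4 = InvRound(s_3, k_1) = 0xE7E2E
s_5 = InvRound(s_4, k_0) = 0xF7755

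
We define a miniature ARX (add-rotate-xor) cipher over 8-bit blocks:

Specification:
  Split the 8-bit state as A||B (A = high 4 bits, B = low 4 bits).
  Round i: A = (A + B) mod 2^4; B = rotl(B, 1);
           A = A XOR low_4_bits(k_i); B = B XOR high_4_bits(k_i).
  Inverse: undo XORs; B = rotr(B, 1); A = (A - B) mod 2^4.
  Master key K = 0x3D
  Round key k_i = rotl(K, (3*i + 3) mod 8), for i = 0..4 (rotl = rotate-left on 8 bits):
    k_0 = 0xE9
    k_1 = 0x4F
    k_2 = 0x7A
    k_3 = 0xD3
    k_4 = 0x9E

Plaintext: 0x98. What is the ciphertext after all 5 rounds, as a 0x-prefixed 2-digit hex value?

0x92

s_0 = plaintext = 0x98
s_1 = Round(s_0, k_0) = 0x8F
s_2 = Round(s_1, k_1) = 0x8B
s_3 = Round(s_2, k_2) = 0x90
s_4 = Round(s_3, k_3) = 0xAD
s_5 = Round(s_4, k_4) = 0x92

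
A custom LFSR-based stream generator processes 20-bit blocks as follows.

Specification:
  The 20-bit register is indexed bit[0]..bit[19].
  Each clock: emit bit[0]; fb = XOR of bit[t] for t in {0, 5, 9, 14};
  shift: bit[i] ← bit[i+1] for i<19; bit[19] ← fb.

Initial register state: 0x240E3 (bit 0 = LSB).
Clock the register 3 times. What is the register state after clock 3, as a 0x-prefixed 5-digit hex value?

reg_0 = 0x240E3
clock 1: out=1, reg = 0x92071
clock 2: out=1, reg = 0x49038
clock 3: out=0, reg = 0xA481C

0xA481C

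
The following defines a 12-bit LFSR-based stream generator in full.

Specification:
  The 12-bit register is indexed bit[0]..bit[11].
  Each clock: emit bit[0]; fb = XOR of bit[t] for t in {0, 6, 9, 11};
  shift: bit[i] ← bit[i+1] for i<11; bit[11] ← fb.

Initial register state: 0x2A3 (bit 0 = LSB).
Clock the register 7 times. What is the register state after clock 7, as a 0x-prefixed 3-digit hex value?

reg_0 = 0x2A3
clock 1: out=1, reg = 0x151
clock 2: out=1, reg = 0x0A8
clock 3: out=0, reg = 0x054
clock 4: out=0, reg = 0x82A
clock 5: out=0, reg = 0xC15
clock 6: out=1, reg = 0x60A
clock 7: out=0, reg = 0xB05

0xB05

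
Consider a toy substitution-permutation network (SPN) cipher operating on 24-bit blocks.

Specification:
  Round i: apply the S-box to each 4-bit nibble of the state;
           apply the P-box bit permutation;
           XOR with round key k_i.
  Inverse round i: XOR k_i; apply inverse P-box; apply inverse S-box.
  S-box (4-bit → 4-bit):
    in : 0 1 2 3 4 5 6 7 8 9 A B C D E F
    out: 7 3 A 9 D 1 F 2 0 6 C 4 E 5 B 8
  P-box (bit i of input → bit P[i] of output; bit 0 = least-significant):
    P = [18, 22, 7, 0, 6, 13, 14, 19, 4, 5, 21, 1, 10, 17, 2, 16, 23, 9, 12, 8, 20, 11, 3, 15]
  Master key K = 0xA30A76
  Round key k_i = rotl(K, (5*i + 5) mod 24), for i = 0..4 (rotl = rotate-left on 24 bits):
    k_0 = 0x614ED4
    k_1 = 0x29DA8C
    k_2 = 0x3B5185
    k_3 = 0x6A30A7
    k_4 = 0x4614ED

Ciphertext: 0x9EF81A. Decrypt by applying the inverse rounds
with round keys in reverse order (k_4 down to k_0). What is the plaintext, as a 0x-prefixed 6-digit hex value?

s_0 = ciphertext = 0x9EF81A
s_1 = InvRound(s_0, k_4) = 0xE5DE6C
s_2 = InvRound(s_1, k_3) = 0xC1EF64
s_3 = InvRound(s_2, k_2) = 0xE019EC
s_4 = InvRound(s_3, k_1) = 0xFEF747
s_5 = InvRound(s_4, k_0) = 0xE42324

0xE42324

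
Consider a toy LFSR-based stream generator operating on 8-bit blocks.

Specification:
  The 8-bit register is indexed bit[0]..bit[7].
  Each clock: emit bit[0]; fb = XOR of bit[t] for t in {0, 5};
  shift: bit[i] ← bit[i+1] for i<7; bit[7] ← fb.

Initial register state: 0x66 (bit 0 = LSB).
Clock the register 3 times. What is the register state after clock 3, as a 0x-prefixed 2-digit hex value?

reg_0 = 0x66
clock 1: out=0, reg = 0xB3
clock 2: out=1, reg = 0x59
clock 3: out=1, reg = 0xAC

0xAC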